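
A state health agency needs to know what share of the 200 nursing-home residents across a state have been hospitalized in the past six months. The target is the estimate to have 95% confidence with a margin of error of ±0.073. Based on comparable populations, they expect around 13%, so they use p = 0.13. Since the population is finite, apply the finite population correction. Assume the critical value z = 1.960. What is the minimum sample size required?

59

Unadjusted: n₀ = 1.960² × 0.13 × 0.87 / 0.073² ≈ 81.53, so n₀ = 82.
Finite population correction with N = 200: n = n₀ / (1 + (n₀−1)/N) = 82 / (1 + 81/200) = 82 / 1.4050 ≈ 58.36.
Rounding up, n = 59.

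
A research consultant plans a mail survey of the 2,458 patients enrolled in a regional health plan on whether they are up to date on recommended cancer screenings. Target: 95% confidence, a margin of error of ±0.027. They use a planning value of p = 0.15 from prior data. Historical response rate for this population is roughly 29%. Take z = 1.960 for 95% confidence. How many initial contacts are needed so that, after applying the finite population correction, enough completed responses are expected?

Completed interviews needed (unadjusted): n₀ = 1.960² × 0.1275 / 0.027² ≈ 671.88 → 672.
FPC for N = 2,458: n = 672 / (1 + 671/2458) = 672 / 1.2730 ≈ 527.89 → 528.
At a 29% response rate, contacts needed = 528 / 0.29 ≈ 1820.69 → 1821.

1821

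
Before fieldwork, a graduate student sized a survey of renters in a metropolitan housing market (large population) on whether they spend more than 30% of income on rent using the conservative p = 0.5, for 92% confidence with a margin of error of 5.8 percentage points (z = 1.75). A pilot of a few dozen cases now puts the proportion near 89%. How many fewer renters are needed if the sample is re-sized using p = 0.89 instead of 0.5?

Conservative (p = 0.5): n = 1.75² × 0.25 / 0.058² ≈ 227.59 → 228.
Using p = 0.89: p(1−p) = 0.0979, so n = 1.75² × 0.0979 / 0.058² ≈ 89.13 → 90.
Reduction: 228 − 90 = 138.

138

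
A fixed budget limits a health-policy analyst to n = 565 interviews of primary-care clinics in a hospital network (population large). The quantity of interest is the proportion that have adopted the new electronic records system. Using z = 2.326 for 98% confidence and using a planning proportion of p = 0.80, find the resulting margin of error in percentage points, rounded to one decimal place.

SE(p̂) = √[p(1−p)/n] = √[0.1600/565] = 0.01683.
E = z × SE = 2.326 × 0.01683 = 0.03914, or 3.9 percentage points.

3.9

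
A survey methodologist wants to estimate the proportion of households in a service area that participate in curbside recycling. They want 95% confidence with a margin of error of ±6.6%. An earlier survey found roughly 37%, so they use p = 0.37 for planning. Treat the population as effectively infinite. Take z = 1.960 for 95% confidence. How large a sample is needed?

With p = 0.37, p(1−p) = 0.2331.
n = z²·p(1−p)/E² = 1.960² × 0.2331 / 0.066² = 3.8416 × 0.2331 / 0.004356 ≈ 205.57.
Rounding up gives n = 206.

206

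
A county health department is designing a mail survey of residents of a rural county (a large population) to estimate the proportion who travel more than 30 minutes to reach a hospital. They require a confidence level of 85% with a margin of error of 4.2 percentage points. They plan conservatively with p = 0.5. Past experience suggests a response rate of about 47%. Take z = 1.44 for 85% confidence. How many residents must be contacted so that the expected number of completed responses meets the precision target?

626

Completed interviews needed: n₀ = 1.44² × 0.2500 / 0.042² ≈ 293.88 → 294.
At a 47% response rate, contacts needed = 294 / 0.47 ≈ 625.53 → 626.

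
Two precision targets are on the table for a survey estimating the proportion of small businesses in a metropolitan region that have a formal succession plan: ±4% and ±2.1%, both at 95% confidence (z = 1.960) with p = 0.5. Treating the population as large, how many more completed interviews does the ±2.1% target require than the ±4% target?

1577

At ±4%: n = 1.960² × 0.2500 / 0.040² ≈ 600.25 → 601.
At ±2.1%: n = 1.960² × 0.2500 / 0.021² ≈ 2177.78 → 2178.
Additional respondents: 2178 − 601 = 1577.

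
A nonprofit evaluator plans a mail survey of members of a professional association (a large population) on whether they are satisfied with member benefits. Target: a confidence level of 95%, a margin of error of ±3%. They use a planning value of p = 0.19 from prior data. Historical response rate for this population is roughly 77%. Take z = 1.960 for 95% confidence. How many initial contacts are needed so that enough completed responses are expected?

854

Completed interviews needed: n₀ = 1.960² × 0.1539 / 0.030² ≈ 656.91 → 657.
At a 77% response rate, contacts needed = 657 / 0.77 ≈ 853.25 → 854.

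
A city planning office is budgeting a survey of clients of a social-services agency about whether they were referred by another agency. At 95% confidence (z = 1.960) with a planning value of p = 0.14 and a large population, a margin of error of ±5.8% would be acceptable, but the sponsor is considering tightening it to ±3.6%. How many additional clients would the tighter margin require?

At ±5.8%: n = 1.960² × 0.1204 / 0.058² ≈ 137.49 → 138.
At ±3.6%: n = 1.960² × 0.1204 / 0.036² ≈ 356.89 → 357.
Additional respondents: 357 − 138 = 219.

219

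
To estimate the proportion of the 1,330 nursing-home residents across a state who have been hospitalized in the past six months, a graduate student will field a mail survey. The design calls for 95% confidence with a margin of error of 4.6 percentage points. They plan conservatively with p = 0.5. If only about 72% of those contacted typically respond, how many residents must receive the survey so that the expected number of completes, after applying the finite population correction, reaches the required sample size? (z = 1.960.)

Completed interviews needed (unadjusted): n₀ = 1.960² × 0.2500 / 0.046² ≈ 453.88 → 454.
FPC for N = 1,330: n = 454 / (1 + 453/1330) = 454 / 1.3406 ≈ 338.65 → 339.
At a 72% response rate, contacts needed = 339 / 0.72 ≈ 470.83 → 471.

471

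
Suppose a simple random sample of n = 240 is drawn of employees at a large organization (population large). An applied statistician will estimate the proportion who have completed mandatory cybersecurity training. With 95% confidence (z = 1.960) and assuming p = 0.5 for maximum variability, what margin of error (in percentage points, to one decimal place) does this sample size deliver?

6.3

SE(p̂) = √[p(1−p)/n] = √[0.2500/240] = 0.03227.
E = z × SE = 1.960 × 0.03227 = 0.06326, or 6.3 percentage points.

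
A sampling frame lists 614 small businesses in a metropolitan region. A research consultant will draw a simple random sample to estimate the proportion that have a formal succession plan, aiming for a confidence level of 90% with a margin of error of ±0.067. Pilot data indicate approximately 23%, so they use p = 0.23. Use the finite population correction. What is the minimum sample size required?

For 90% confidence, z = 1.645.
Unadjusted: n₀ = 1.645² × 0.23 × 0.77 / 0.067² ≈ 106.76, so n₀ = 107.
Finite population correction with N = 614: n = n₀ / (1 + (n₀−1)/N) = 107 / (1 + 106/614) = 107 / 1.1726 ≈ 91.25.
Rounding up, n = 92.

92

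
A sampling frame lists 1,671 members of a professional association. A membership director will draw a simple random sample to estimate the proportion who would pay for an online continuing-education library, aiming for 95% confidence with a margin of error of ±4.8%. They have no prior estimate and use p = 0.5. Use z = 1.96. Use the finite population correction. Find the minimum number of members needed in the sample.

Unadjusted: n₀ = 1.96² × 0.50 × 0.50 / 0.048² ≈ 416.84, so n₀ = 417.
Finite population correction with N = 1,671: n = n₀ / (1 + (n₀−1)/N) = 417 / (1 + 416/1671) = 417 / 1.2490 ≈ 333.88.
Rounding up, n = 334.

334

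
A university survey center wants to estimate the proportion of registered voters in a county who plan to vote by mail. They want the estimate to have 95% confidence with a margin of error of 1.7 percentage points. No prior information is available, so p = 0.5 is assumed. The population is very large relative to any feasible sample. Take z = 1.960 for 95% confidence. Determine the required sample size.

With p = 0.5, p(1−p) = 0.25.
n = z²·p(1−p)/E² = 1.960² × 0.2500 / 0.017² = 3.8416 × 0.2500 / 0.000289 ≈ 3323.18.
Rounding up gives n = 3324.

3324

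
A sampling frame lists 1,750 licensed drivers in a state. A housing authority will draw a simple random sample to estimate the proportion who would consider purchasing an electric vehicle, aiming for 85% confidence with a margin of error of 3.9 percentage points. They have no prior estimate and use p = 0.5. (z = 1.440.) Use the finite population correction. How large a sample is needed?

286

Unadjusted: n₀ = 1.440² × 0.50 × 0.50 / 0.039² ≈ 340.83, so n₀ = 341.
Finite population correction with N = 1,750: n = n₀ / (1 + (n₀−1)/N) = 341 / (1 + 340/1750) = 341 / 1.1943 ≈ 285.53.
Rounding up, n = 286.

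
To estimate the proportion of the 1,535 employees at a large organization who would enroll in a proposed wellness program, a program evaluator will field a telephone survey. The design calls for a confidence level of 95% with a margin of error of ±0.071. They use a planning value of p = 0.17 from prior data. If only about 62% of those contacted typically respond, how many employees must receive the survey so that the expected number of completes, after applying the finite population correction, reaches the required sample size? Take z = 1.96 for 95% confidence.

163

Completed interviews needed (unadjusted): n₀ = 1.96² × 0.1411 / 0.071² ≈ 107.53 → 108.
FPC for N = 1,535: n = 108 / (1 + 107/1535) = 108 / 1.0697 ≈ 100.96 → 101.
At a 62% response rate, contacts needed = 101 / 0.62 ≈ 162.90 → 163.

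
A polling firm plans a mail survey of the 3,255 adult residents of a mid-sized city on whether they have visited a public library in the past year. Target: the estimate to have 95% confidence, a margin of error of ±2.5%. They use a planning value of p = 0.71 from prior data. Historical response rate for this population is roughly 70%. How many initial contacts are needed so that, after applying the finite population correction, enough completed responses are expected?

For 95% confidence, z = 1.96.
Completed interviews needed (unadjusted): n₀ = 1.96² × 0.2059 / 0.025² ≈ 1265.58 → 1266.
FPC for N = 3,255: n = 1266 / (1 + 1265/3255) = 1266 / 1.3886 ≈ 911.69 → 912.
At a 70% response rate, contacts needed = 912 / 0.70 ≈ 1302.86 → 1303.

1303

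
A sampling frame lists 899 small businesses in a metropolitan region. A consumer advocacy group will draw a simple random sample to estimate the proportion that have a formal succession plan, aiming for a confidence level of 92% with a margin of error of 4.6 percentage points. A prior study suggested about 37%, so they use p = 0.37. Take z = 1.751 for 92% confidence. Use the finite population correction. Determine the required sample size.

246

Unadjusted: n₀ = 1.751² × 0.37 × 0.63 / 0.046² ≈ 337.75, so n₀ = 338.
Finite population correction with N = 899: n = n₀ / (1 + (n₀−1)/N) = 338 / (1 + 337/899) = 338 / 1.3749 ≈ 245.84.
Rounding up, n = 246.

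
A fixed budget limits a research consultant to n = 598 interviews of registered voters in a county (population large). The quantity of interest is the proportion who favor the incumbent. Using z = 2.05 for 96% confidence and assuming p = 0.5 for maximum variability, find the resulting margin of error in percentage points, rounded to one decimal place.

4.2

SE(p̂) = √[p(1−p)/n] = √[0.2500/598] = 0.02045.
E = z × SE = 2.05 × 0.02045 = 0.04192, or 4.2 percentage points.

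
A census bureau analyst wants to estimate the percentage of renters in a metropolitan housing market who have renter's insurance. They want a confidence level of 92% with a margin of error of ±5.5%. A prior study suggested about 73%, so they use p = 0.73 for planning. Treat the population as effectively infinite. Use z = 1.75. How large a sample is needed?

With p = 0.73, p(1−p) = 0.1971.
n = z²·p(1−p)/E² = 1.75² × 0.1971 / 0.055² = 3.0625 × 0.1971 / 0.003025 ≈ 199.54.
Rounding up gives n = 200.

200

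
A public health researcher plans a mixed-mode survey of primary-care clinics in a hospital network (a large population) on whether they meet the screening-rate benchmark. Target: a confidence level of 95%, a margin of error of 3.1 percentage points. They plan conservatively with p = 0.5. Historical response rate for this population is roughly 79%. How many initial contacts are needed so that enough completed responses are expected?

1266

For 95% confidence, z = 1.96.
Completed interviews needed: n₀ = 1.96² × 0.2500 / 0.031² ≈ 999.38 → 1000.
At a 79% response rate, contacts needed = 1000 / 0.79 ≈ 1265.82 → 1266.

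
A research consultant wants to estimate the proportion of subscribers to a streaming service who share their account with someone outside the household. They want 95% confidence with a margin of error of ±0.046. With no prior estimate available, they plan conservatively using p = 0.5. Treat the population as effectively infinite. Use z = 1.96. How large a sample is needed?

454

With p = 0.5, p(1−p) = 0.25.
n = z²·p(1−p)/E² = 1.96² × 0.2500 / 0.046² = 3.8416 × 0.2500 / 0.002116 ≈ 453.88.
Rounding up gives n = 454.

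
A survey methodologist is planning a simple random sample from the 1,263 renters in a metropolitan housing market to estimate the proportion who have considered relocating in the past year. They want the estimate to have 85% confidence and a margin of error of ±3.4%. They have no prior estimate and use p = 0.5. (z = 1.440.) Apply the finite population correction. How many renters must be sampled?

332

Unadjusted: n₀ = 1.440² × 0.50 × 0.50 / 0.034² ≈ 448.44, so n₀ = 449.
Finite population correction with N = 1,263: n = n₀ / (1 + (n₀−1)/N) = 449 / (1 + 448/1263) = 449 / 1.3547 ≈ 331.44.
Rounding up, n = 332.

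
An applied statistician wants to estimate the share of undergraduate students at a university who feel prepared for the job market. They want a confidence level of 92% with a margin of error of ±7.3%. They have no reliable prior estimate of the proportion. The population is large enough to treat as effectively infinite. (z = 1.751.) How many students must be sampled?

144

With no prior estimate, use p = 0.5, giving p(1−p) = 0.25.
n = z²·p(1−p)/E² = 1.751² × 0.2500 / 0.073² = 3.0660 × 0.2500 / 0.005329 ≈ 143.84.
Rounding up gives n = 144.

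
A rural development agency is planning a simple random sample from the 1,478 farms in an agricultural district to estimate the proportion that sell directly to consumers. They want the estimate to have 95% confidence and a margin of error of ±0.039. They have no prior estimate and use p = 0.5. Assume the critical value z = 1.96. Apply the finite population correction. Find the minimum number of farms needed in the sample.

Unadjusted: n₀ = 1.96² × 0.50 × 0.50 / 0.039² ≈ 631.43, so n₀ = 632.
Finite population correction with N = 1,478: n = n₀ / (1 + (n₀−1)/N) = 632 / (1 + 631/1478) = 632 / 1.4269 ≈ 442.91.
Rounding up, n = 443.

443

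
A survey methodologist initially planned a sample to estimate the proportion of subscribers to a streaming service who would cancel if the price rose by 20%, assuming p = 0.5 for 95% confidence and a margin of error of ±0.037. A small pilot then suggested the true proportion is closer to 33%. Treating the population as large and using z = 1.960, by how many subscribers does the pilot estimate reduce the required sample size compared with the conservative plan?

Conservative (p = 0.5): n = 1.960² × 0.25 / 0.037² ≈ 701.53 → 702.
Using p = 0.33: p(1−p) = 0.2211, so n = 1.960² × 0.2211 / 0.037² ≈ 620.44 → 621.
Reduction: 702 − 621 = 81.

81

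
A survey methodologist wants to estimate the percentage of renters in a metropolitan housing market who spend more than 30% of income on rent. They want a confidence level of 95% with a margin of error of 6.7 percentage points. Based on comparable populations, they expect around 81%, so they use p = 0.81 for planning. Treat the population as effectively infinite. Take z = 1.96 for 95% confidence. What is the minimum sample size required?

132

With p = 0.81, p(1−p) = 0.1539.
n = z²·p(1−p)/E² = 1.96² × 0.1539 / 0.067² = 3.8416 × 0.1539 / 0.004489 ≈ 131.70.
Rounding up gives n = 132.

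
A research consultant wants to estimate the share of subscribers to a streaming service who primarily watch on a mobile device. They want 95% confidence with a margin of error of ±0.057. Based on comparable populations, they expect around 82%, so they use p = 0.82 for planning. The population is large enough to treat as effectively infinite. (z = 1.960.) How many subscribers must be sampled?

With p = 0.82, p(1−p) = 0.1476.
n = z²·p(1−p)/E² = 1.960² × 0.1476 / 0.057² = 3.8416 × 0.1476 / 0.003249 ≈ 174.52.
Rounding up gives n = 175.

175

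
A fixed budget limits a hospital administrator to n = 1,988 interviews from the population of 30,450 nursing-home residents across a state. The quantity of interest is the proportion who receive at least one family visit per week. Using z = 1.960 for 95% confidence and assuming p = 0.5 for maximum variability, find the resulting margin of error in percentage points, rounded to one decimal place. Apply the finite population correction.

2.1

Finite-population factor: (N−n)/(N−1) = (30450−1988)/(30450−1) = 0.9347.
SE(p̂) = √[p(1−p)/n · (N−n)/(N−1)] = √[0.2500/1988 × 0.9347] = 0.01084.
E = z × SE = 1.960 × 0.01084 = 0.02125 ≈ 2.1 percentage points.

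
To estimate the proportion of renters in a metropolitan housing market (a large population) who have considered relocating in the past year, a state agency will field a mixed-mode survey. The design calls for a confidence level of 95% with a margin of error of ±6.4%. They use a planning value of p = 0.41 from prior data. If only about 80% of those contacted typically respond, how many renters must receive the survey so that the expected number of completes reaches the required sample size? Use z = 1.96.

284

Completed interviews needed: n₀ = 1.96² × 0.2419 / 0.064² ≈ 226.88 → 227.
At an 80% response rate, contacts needed = 227 / 0.80 ≈ 283.75 → 284.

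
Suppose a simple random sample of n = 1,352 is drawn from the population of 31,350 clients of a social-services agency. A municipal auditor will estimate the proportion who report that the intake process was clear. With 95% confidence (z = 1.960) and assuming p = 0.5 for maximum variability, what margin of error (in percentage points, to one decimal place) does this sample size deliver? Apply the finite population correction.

2.6

Finite-population factor: (N−n)/(N−1) = (31350−1352)/(31350−1) = 0.9569.
SE(p̂) = √[p(1−p)/n · (N−n)/(N−1)] = √[0.2500/1352 × 0.9569] = 0.01330.
E = z × SE = 1.960 × 0.01330 = 0.02607 ≈ 2.6 percentage points.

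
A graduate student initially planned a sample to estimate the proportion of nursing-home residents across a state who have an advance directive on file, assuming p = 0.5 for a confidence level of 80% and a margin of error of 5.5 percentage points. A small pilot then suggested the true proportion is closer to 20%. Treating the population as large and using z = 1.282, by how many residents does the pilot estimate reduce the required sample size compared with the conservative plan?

Conservative (p = 0.5): n = 1.282² × 0.25 / 0.055² ≈ 135.83 → 136.
Using p = 0.20: p(1−p) = 0.1600, so n = 1.282² × 0.1600 / 0.055² ≈ 86.93 → 87.
Reduction: 136 − 87 = 49.

49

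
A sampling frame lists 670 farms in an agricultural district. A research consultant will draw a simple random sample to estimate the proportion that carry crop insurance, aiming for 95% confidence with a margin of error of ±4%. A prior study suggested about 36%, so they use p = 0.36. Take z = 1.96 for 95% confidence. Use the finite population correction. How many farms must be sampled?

Unadjusted: n₀ = 1.96² × 0.36 × 0.64 / 0.040² ≈ 553.19, so n₀ = 554.
Finite population correction with N = 670: n = n₀ / (1 + (n₀−1)/N) = 554 / (1 + 553/670) = 554 / 1.8254 ≈ 303.50.
Rounding up, n = 304.

304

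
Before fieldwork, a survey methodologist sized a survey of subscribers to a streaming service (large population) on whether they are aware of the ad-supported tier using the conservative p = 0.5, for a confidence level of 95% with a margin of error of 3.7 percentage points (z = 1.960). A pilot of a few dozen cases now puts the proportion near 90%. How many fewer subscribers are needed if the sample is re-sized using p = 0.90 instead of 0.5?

Conservative (p = 0.5): n = 1.960² × 0.25 / 0.037² ≈ 701.53 → 702.
Using p = 0.90: p(1−p) = 0.0900, so n = 1.960² × 0.0900 / 0.037² ≈ 252.55 → 253.
Reduction: 702 − 253 = 449.

449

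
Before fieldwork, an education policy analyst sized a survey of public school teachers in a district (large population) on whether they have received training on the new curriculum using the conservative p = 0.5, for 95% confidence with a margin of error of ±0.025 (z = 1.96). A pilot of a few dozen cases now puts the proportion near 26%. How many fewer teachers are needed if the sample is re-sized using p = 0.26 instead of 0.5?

354

Conservative (p = 0.5): n = 1.96² × 0.25 / 0.025² ≈ 1536.64 → 1537.
Using p = 0.26: p(1−p) = 0.1924, so n = 1.96² × 0.1924 / 0.025² ≈ 1182.60 → 1183.
Reduction: 1537 − 1183 = 354.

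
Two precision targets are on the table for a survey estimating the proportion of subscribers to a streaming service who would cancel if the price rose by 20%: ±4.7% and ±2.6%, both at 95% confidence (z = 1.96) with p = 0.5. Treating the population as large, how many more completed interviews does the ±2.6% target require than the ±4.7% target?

At ±4.7%: n = 1.96² × 0.2500 / 0.047² ≈ 434.77 → 435.
At ±2.6%: n = 1.96² × 0.2500 / 0.026² ≈ 1420.71 → 1421.
Additional respondents: 1421 − 435 = 986.

986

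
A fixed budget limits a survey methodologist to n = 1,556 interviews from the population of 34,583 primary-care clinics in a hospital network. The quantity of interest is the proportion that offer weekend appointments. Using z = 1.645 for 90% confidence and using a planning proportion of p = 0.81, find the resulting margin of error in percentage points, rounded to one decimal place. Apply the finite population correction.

1.6

Finite-population factor: (N−n)/(N−1) = (34583−1556)/(34583−1) = 0.9550.
SE(p̂) = √[p(1−p)/n · (N−n)/(N−1)] = √[0.1539/1556 × 0.9550] = 0.00972.
E = z × SE = 1.645 × 0.00972 = 0.01599 ≈ 1.6 percentage points.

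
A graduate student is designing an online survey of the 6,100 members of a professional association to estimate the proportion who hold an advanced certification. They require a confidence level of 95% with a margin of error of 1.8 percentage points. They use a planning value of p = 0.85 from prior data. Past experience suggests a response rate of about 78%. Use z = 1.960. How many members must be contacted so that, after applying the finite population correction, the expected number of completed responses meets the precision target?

Completed interviews needed (unadjusted): n₀ = 1.960² × 0.1275 / 0.018² ≈ 1511.74 → 1512.
FPC for N = 6,100: n = 1512 / (1 + 1511/6100) = 1512 / 1.2477 ≈ 1211.82 → 1212.
At a 78% response rate, contacts needed = 1212 / 0.78 ≈ 1553.85 → 1554.

1554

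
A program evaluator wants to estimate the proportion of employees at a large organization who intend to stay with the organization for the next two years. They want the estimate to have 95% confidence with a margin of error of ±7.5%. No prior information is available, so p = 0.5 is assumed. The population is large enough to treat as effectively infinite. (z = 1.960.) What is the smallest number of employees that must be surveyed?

With p = 0.5, p(1−p) = 0.25.
n = z²·p(1−p)/E² = 1.960² × 0.2500 / 0.075² = 3.8416 × 0.2500 / 0.005625 ≈ 170.74.
Rounding up gives n = 171.

171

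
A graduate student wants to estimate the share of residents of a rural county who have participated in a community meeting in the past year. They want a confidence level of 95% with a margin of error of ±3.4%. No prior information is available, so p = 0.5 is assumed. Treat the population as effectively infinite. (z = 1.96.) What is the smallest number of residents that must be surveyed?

831

With p = 0.5, p(1−p) = 0.25.
n = z²·p(1−p)/E² = 1.96² × 0.2500 / 0.034² = 3.8416 × 0.2500 / 0.001156 ≈ 830.80.
Rounding up gives n = 831.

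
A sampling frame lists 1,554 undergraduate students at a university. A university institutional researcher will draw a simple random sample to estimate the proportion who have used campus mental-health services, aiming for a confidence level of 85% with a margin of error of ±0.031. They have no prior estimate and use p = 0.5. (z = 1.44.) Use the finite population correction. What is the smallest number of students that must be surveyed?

Unadjusted: n₀ = 1.44² × 0.50 × 0.50 / 0.031² ≈ 539.44, so n₀ = 540.
Finite population correction with N = 1,554: n = n₀ / (1 + (n₀−1)/N) = 540 / (1 + 539/1554) = 540 / 1.3468 ≈ 400.94.
Rounding up, n = 401.

401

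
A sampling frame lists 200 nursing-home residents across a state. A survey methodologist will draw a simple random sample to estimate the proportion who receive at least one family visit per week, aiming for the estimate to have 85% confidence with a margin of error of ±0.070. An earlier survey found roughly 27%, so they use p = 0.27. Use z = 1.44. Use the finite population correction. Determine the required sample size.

Unadjusted: n₀ = 1.44² × 0.27 × 0.73 / 0.070² ≈ 83.41, so n₀ = 84.
Finite population correction with N = 200: n = n₀ / (1 + (n₀−1)/N) = 84 / (1 + 83/200) = 84 / 1.4150 ≈ 59.36.
Rounding up, n = 60.

60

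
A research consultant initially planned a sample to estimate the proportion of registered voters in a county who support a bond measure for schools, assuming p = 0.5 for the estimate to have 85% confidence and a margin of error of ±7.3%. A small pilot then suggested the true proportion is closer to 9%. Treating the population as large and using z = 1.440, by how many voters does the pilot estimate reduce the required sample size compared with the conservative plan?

66

Conservative (p = 0.5): n = 1.440² × 0.25 / 0.073² ≈ 97.28 → 98.
Using p = 0.09: p(1−p) = 0.0819, so n = 1.440² × 0.0819 / 0.073² ≈ 31.87 → 32.
Reduction: 98 − 32 = 66.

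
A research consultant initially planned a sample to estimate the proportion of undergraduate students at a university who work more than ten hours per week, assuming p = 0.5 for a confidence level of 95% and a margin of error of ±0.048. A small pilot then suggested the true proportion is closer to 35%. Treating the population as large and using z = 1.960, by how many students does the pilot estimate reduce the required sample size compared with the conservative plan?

37

Conservative (p = 0.5): n = 1.960² × 0.25 / 0.048² ≈ 416.84 → 417.
Using p = 0.35: p(1−p) = 0.2275, so n = 1.960² × 0.2275 / 0.048² ≈ 379.32 → 380.
Reduction: 417 − 380 = 37.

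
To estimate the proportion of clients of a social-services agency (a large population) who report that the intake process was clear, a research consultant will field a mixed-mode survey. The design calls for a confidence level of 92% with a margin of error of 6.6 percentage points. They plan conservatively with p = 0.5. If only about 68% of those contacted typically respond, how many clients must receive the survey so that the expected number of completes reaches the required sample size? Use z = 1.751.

259

Completed interviews needed: n₀ = 1.751² × 0.2500 / 0.066² ≈ 175.96 → 176.
At a 68% response rate, contacts needed = 176 / 0.68 ≈ 258.82 → 259.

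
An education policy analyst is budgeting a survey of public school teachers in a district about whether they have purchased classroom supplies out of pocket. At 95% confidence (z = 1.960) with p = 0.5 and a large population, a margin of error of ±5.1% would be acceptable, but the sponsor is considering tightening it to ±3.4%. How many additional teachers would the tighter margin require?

461

At ±5.1%: n = 1.960² × 0.2500 / 0.051² ≈ 369.24 → 370.
At ±3.4%: n = 1.960² × 0.2500 / 0.034² ≈ 830.80 → 831.
Additional respondents: 831 − 370 = 461.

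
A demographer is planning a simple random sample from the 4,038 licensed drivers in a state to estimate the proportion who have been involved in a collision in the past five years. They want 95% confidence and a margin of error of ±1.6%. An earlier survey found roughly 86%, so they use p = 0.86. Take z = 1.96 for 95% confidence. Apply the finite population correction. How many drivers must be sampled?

Unadjusted: n₀ = 1.96² × 0.86 × 0.14 / 0.016² ≈ 1806.75, so n₀ = 1807.
Finite population correction with N = 4,038: n = n₀ / (1 + (n₀−1)/N) = 1807 / (1 + 1806/4038) = 1807 / 1.4473 ≈ 1248.57.
Rounding up, n = 1249.

1249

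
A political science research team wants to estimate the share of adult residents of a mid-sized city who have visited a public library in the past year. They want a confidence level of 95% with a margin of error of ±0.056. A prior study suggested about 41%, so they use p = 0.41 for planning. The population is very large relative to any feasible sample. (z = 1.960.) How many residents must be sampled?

297

With p = 0.41, p(1−p) = 0.2419.
n = z²·p(1−p)/E² = 1.960² × 0.2419 / 0.056² = 3.8416 × 0.2419 / 0.003136 ≈ 296.33.
Rounding up gives n = 297.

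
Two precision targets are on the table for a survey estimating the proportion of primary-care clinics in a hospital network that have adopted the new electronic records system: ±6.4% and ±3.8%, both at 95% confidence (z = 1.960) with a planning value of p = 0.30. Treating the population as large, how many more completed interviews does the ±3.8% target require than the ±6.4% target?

At ±6.4%: n = 1.960² × 0.2100 / 0.064² ≈ 196.96 → 197.
At ±3.8%: n = 1.960² × 0.2100 / 0.038² ≈ 558.68 → 559.
Additional respondents: 559 − 197 = 362.

362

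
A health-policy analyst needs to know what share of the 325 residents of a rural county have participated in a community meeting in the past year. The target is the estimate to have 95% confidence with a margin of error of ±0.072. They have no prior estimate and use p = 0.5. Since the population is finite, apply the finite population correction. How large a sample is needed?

119

For 95% confidence, z = 1.960.
Unadjusted: n₀ = 1.960² × 0.50 × 0.50 / 0.072² ≈ 185.26, so n₀ = 186.
Finite population correction with N = 325: n = n₀ / (1 + (n₀−1)/N) = 186 / (1 + 185/325) = 186 / 1.5692 ≈ 118.53.
Rounding up, n = 119.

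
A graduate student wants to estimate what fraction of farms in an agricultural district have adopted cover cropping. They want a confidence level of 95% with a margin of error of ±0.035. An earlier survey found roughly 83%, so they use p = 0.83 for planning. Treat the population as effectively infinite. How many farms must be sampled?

For 95% confidence, z = 1.960.
With p = 0.83, p(1−p) = 0.1411.
n = z²·p(1−p)/E² = 1.960² × 0.1411 / 0.035² = 3.8416 × 0.1411 / 0.001225 ≈ 442.49.
Rounding up gives n = 443.

443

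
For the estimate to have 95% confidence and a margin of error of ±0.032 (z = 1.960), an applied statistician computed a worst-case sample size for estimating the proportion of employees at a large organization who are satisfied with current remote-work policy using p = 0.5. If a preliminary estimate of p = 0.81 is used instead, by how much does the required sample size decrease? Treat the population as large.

Conservative (p = 0.5): n = 1.960² × 0.25 / 0.032² ≈ 937.89 → 938.
Using p = 0.81: p(1−p) = 0.1539, so n = 1.960² × 0.1539 / 0.032² ≈ 577.37 → 578.
Reduction: 938 − 578 = 360.

360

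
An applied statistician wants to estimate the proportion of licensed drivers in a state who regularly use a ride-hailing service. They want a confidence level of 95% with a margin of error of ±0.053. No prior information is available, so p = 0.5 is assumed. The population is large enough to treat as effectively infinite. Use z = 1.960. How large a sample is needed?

342

With p = 0.5, p(1−p) = 0.25.
n = z²·p(1−p)/E² = 1.960² × 0.2500 / 0.053² = 3.8416 × 0.2500 / 0.002809 ≈ 341.90.
Rounding up gives n = 342.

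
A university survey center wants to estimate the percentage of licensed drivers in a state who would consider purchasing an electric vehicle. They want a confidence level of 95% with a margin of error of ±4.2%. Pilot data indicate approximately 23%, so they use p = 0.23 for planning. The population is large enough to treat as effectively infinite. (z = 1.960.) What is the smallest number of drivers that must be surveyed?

With p = 0.23, p(1−p) = 0.1771.
n = z²·p(1−p)/E² = 1.960² × 0.1771 / 0.042² = 3.8416 × 0.1771 / 0.001764 ≈ 385.68.
Rounding up gives n = 386.

386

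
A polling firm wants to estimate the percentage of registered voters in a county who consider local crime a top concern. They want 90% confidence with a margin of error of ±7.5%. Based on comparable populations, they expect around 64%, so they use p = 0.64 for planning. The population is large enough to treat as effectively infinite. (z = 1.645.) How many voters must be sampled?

111

With p = 0.64, p(1−p) = 0.2304.
n = z²·p(1−p)/E² = 1.645² × 0.2304 / 0.075² = 2.7060 × 0.2304 / 0.005625 ≈ 110.84.
Rounding up gives n = 111.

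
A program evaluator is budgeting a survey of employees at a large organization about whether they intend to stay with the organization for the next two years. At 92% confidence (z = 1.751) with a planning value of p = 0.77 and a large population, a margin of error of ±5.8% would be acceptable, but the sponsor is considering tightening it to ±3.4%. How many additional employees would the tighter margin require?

At ±5.8%: n = 1.751² × 0.1771 / 0.058² ≈ 161.41 → 162.
At ±3.4%: n = 1.751² × 0.1771 / 0.034² ≈ 469.71 → 470.
Additional respondents: 470 − 162 = 308.

308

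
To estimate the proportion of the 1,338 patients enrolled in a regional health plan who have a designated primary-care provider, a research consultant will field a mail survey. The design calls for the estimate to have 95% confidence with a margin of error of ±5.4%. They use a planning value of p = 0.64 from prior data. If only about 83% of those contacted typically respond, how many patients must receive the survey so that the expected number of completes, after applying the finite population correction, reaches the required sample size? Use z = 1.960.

Completed interviews needed (unadjusted): n₀ = 1.960² × 0.2304 / 0.054² ≈ 303.53 → 304.
FPC for N = 1,338: n = 304 / (1 + 303/1338) = 304 / 1.2265 ≈ 247.87 → 248.
At an 83% response rate, contacts needed = 248 / 0.83 ≈ 298.80 → 299.

299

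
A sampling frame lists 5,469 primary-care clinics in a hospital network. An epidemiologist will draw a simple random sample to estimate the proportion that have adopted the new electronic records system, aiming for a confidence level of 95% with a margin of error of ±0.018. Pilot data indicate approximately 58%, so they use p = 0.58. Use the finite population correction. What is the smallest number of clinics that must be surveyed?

For 95% confidence, z = 1.960.
Unadjusted: n₀ = 1.960² × 0.58 × 0.42 / 0.018² ≈ 2888.31, so n₀ = 2889.
Finite population correction with N = 5,469: n = n₀ / (1 + (n₀−1)/N) = 2889 / (1 + 2888/5469) = 2889 / 1.5281 ≈ 1890.62.
Rounding up, n = 1891.

1891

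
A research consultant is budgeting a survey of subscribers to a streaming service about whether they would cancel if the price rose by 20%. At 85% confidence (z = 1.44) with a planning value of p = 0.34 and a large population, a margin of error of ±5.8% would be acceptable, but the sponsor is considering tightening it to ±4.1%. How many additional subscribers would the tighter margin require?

138

At ±5.8%: n = 1.44² × 0.2244 / 0.058² ≈ 138.32 → 139.
At ±4.1%: n = 1.44² × 0.2244 / 0.041² ≈ 276.81 → 277.
Additional respondents: 277 − 139 = 138.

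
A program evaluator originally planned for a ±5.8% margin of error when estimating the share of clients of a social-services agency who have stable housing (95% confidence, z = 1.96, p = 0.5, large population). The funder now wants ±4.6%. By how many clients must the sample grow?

168

At ±5.8%: n = 1.96² × 0.2500 / 0.058² ≈ 285.49 → 286.
At ±4.6%: n = 1.96² × 0.2500 / 0.046² ≈ 453.88 → 454.
Additional respondents: 454 − 286 = 168.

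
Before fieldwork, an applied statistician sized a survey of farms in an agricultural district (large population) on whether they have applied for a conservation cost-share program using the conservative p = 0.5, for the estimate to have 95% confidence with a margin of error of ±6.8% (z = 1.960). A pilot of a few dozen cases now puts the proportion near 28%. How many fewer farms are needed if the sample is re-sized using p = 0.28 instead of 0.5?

40

Conservative (p = 0.5): n = 1.960² × 0.25 / 0.068² ≈ 207.70 → 208.
Using p = 0.28: p(1−p) = 0.2016, so n = 1.960² × 0.2016 / 0.068² ≈ 167.49 → 168.
Reduction: 208 − 168 = 40.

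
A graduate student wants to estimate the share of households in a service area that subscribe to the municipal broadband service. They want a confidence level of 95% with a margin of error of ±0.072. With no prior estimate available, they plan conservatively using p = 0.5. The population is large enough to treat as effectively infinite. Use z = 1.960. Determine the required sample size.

186

With p = 0.5, p(1−p) = 0.25.
n = z²·p(1−p)/E² = 1.960² × 0.2500 / 0.072² = 3.8416 × 0.2500 / 0.005184 ≈ 185.26.
Rounding up gives n = 186.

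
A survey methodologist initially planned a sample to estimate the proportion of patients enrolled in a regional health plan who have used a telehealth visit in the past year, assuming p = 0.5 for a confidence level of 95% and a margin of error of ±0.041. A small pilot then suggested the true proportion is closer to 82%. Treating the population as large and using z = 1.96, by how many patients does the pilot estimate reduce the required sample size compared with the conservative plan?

234

Conservative (p = 0.5): n = 1.96² × 0.25 / 0.041² ≈ 571.33 → 572.
Using p = 0.82: p(1−p) = 0.1476, so n = 1.96² × 0.1476 / 0.041² ≈ 337.31 → 338.
Reduction: 572 − 338 = 234.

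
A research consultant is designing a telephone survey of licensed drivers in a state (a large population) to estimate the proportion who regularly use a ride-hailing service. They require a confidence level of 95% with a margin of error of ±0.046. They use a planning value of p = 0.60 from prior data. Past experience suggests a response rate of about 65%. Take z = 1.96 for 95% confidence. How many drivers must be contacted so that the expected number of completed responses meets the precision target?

Completed interviews needed: n₀ = 1.96² × 0.2400 / 0.046² ≈ 435.72 → 436.
At a 65% response rate, contacts needed = 436 / 0.65 ≈ 670.77 → 671.

671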